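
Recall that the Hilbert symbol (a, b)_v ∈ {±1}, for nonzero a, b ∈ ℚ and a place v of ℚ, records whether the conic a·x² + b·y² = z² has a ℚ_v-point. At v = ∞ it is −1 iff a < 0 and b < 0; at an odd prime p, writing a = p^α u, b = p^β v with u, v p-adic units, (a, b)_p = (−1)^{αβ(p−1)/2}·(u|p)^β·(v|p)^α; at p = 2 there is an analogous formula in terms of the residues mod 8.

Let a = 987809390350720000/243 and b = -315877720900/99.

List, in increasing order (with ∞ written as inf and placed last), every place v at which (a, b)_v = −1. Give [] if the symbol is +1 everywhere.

(a, b) ≡ (21, -11) mod (ℚ^×)²; places V = {2, 3, 5, 7, 11, 31, 37, ∞}.
(a,b)_3: α=-5, u≡1; β=-2, v≡1 (mod 3); (1|3)=+1, (1|3)=+1; sign (−1)^0·+1^-2·+1^-5 = +1.
(a,b)_31: α=0, u≡13; β=2, v≡1 (mod 31); (13|31)=-1, (1|31)=+1; sign (−1)^0·-1^2·+1^0 = +1.
(a,b)_5: α=4, u≡4; β=2, v≡1 (mod 5); (4|5)=+1, (1|5)=+1; sign (−1)^0·+1^2·+1^4 = +1.
(a,b)_∞: sgn(21)=+, sgn(-11)=−, so +1.
(a,b)_37: α=4, u≡9; β=2, v≡21 (mod 37); (9|37)=+1, (21|37)=+1; sign (−1)^0·+1^2·+1^4 = +1.
(a,b)_2: α=10, β=2; u≡5, v≡5 (mod 8); ε(u)ε(v)=0·0, αω(v)=10·1, βω(u)=2·1; sum ≡ 0  ⇒  +1.
(a,b)_11: α=0, u≡8; β=-1, v≡8 (mod 11); (8|11)=-1, (8|11)=-1; sign (−1)^0·-1^-1·-1^0 = -1.
(a,b)_7: α=7, u≡3; β=4, v≡5 (mod 7); (3|7)=-1, (5|7)=-1; sign (−1)^0·-1^4·-1^7 = -1.
(21, -11 / ℚ) ramifies at {7, 11}: a division algebra.

[7, 11]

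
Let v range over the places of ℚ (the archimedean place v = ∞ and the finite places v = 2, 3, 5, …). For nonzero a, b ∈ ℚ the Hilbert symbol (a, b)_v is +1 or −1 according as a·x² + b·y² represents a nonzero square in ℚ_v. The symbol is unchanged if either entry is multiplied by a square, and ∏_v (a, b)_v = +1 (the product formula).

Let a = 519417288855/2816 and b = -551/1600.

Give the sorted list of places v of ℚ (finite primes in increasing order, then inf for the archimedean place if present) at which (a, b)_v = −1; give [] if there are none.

[11, 19]

(a, b) ≡ (2091045, -551) mod (ℚ^×)²; places V = {2, 3, 5, 11, 19, 23, 29, ∞}.
(a,b)_11: α=-1, u≡1; β=0, v≡2 (mod 11); (1|11)=+1, (2|11)=-1; sign (−1)^0·+1^0·-1^-1 = -1.
(a,b)_2: α=-8, β=-6; u≡5, v≡1 (mod 8); ε(u)ε(v)=0·0, αω(v)=-8·0, βω(u)=-6·1; sum ≡ 0  ⇒  +1.
(a,b)_5: α=1, u≡1; β=-2, v≡1 (mod 5); (1|5)=+1, (1|5)=+1; sign (−1)^0·+1^-2·+1^1 = +1.
(a,b)_23: α=1, u≡21; β=0, v≡16 (mod 23); (21|23)=-1, (16|23)=+1; sign (−1)^0·-1^0·+1^1 = +1.
(a,b)_∞: sgn(2091045)=+, sgn(-551)=−, so +1.
(a,b)_19: α=3, u≡5; β=1, v≡7 (mod 19); (5|19)=+1, (7|19)=+1; sign (−1)^1·+1^1·+1^3 = -1.
(a,b)_3: α=3, u≡1; β=0, v≡1 (mod 3); (1|3)=+1, (1|3)=+1; sign (−1)^0·+1^0·+1^3 = +1.
(a,b)_29: α=3, u≡10; β=1, v≡2 (mod 29); (10|29)=-1, (2|29)=-1; sign (−1)^0·-1^1·-1^3 = +1.
|Ram(2091045, -551)| = 2, even; anisotropic at {11, 19}.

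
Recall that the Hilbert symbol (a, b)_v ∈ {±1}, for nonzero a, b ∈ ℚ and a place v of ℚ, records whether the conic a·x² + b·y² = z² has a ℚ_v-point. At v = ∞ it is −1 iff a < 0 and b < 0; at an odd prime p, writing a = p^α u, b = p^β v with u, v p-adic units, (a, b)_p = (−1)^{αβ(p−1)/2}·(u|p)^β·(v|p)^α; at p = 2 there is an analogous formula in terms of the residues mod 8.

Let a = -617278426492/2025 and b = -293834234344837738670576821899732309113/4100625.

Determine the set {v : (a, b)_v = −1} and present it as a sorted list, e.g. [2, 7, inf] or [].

Mod squares: a ≡ -18635383, b ≡ -8177. Check v ∈ {∞, 2, 3, 5, 7, 11, 13, 17, 37, 43, 53}.
v=11: a=11^0·(≡9), b=11^2·(≡10) mod 11; (9|11)=+1, (10|11)=-1; (−1)^{0·2·5}·(+1)^2·(-1)^0 = +1.
v=3: a=3^-4·(≡2), b=3^-8·(≡1) mod 3; (2|3)=-1, (1|3)=+1; (−1)^{-4·-8·1}·(-1)^-8·(+1)^-4 = +1.
v=2: v_2(a)=2, v_2(b)=0; units ≡ 1, 7 (mod 8); ε·ε+αω+βω = 0·1+2·0+0·0 ≡ 0  ⇒  (a,b)_2 = +1.
v=5: a=5^-2·(≡3), b=5^-4·(≡2) mod 5; (3|5)=-1, (2|5)=-1; (−1)^{-2·-4·2}·(-1)^-4·(-1)^-2 = +1.
v=43: a=43^1·(≡13), b=43^4·(≡40) mod 43; (13|43)=+1, (40|43)=+1; (−1)^{1·4·21}·(+1)^4·(+1)^1 = +1.
v=17: a=17^1·(≡14), b=17^3·(≡3) mod 17; (14|17)=-1, (3|17)=-1; (−1)^{1·3·8}·(-1)^3·(-1)^1 = +1.
v=37: a=37^1·(≡32), b=37^3·(≡16) mod 37; (32|37)=-1, (16|37)=+1; (−1)^{1·3·18}·(-1)^3·(+1)^1 = -1.
v=7: a=7^2·(≡6), b=7^8·(≡5) mod 7; (6|7)=-1, (5|7)=-1; (−1)^{2·8·3}·(-1)^8·(-1)^2 = +1.
v=13: a=13^3·(≡11), b=13^7·(≡8) mod 13; (11|13)=-1, (8|13)=-1; (−1)^{3·7·6}·(-1)^7·(-1)^3 = +1.
v=∞: -18635383 < 0 and -8177 < 0  ⇒  (a,b)_∞ = -1.
v=53: a=53^1·(≡49), b=53^4·(≡29) mod 53; (49|53)=+1, (29|53)=+1; (−1)^{1·4·26}·(+1)^4·(+1)^1 = +1.
(-18635383, -8177 / ℚ) ramifies at {37, ∞}: a division algebra.

[37, inf]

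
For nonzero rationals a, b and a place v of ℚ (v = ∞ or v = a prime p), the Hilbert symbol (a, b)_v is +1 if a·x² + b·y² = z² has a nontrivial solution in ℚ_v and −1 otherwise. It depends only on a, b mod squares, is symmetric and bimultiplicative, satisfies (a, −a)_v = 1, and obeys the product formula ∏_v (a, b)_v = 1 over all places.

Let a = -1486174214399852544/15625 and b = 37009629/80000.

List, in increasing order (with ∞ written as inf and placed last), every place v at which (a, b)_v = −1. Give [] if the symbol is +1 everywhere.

(a, b) ≡ (-6, 3162) mod (ℚ^×)²; places V = {2, 3, 5, 7, 17, 31, ∞}.
(a,b)_∞: sgn(-6)=−, sgn(3162)=+, so +1.
(a,b)_7: α=2, u≡4; β=0, v≡5 (mod 7); (4|7)=+1, (5|7)=-1; sign (−1)^0·+1^0·-1^2 = +1.
(a,b)_31: α=4, u≡7; β=1, v≡4 (mod 31); (7|31)=+1, (4|31)=+1; sign (−1)^0·+1^1·+1^4 = +1.
(a,b)_17: α=4, u≡10; β=3, v≡16 (mod 17); (10|17)=-1, (16|17)=+1; sign (−1)^0·-1^3·+1^4 = -1.
(a,b)_5: α=-6, u≡1; β=-4, v≡3 (mod 5); (1|5)=+1, (3|5)=-1; sign (−1)^0·+1^-4·-1^-6 = +1.
(a,b)_3: α=1, u≡1; β=5, v≡1 (mod 3); (1|3)=+1, (1|3)=+1; sign (−1)^1·+1^5·+1^1 = -1.
(a,b)_2: α=17, β=-7; u≡5, v≡5 (mod 8); ε(u)ε(v)=0·0, αω(v)=17·1, βω(u)=-7·1; sum ≡ 0  ⇒  +1.
(-6, 3162 / ℚ) ramifies at {3, 17}: a division algebra.

[3, 17]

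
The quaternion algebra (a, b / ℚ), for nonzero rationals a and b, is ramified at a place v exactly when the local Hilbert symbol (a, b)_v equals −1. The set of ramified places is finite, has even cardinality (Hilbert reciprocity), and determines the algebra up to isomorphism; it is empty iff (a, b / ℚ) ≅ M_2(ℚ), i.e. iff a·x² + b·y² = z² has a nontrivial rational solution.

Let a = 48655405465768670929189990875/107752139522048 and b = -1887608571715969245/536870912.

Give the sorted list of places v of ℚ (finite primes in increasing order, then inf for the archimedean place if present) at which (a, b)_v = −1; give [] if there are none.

(a, b) ≡ (85210630, -10) mod (ℚ^×)²; places V = {2, 3, 5, 7, 11, 13, 17, 19, 23, 31, 37, ∞}.
(a,b)_31: α=1, u≡23; β=0, v≡23 (mod 31); (23|31)=-1, (23|31)=-1; sign (−1)^0·-1^0·-1^1 = -1.
(a,b)_2: α=-41, β=-29; u≡3, v≡3 (mod 8); ε(u)ε(v)=1·1, αω(v)=-41·1, βω(u)=-29·1; sum ≡ 1  ⇒  -1.
(a,b)_13: α=2, u≡6; β=2, v≡3 (mod 13); (6|13)=-1, (3|13)=+1; sign (−1)^0·-1^2·+1^2 = +1.
(a,b)_37: α=3, u≡1; β=2, v≡11 (mod 37); (1|37)=+1, (11|37)=+1; sign (−1)^0·+1^2·+1^3 = +1.
(a,b)_23: α=3, u≡18; β=2, v≡3 (mod 23); (18|23)=+1, (3|23)=+1; sign (−1)^0·+1^2·+1^3 = +1.
(a,b)_3: α=6, u≡1; β=6, v≡2 (mod 3); (1|3)=+1, (2|3)=-1; sign (−1)^0·+1^6·-1^6 = +1.
(a,b)_7: α=-2, u≡2; β=0, v≡1 (mod 7); (2|7)=+1, (1|7)=+1; sign (−1)^0·+1^0·+1^-2 = +1.
(a,b)_5: α=3, u≡4; β=1, v≡3 (mod 5); (4|5)=+1, (3|5)=-1; sign (−1)^0·+1^1·-1^3 = -1.
(a,b)_17: α=3, u≡8; β=2, v≡3 (mod 17); (8|17)=+1, (3|17)=-1; sign (−1)^0·+1^2·-1^3 = -1.
(a,b)_∞: sgn(85210630)=+, sgn(-10)=−, so +1.
(a,b)_11: α=6, u≡6; β=4, v≡4 (mod 11); (6|11)=-1, (4|11)=+1; sign (−1)^0·-1^4·+1^6 = +1.
(a,b)_19: α=1, u≡10; β=0, v≡11 (mod 19); (10|19)=-1, (11|19)=+1; sign (−1)^0·-1^0·+1^1 = +1.
|Ram(85210630, -10)| = 4, even; anisotropic at {2, 5, 17, 31}.

[2, 5, 17, 31]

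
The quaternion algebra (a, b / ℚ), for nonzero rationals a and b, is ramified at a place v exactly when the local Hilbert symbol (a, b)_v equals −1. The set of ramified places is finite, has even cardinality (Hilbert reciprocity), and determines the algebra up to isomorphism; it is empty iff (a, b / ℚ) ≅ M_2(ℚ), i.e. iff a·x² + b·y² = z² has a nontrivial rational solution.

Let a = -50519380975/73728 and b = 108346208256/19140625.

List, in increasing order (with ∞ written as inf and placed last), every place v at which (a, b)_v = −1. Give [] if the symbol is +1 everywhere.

[11, 17, 31, 43]

Mod squares: a ≡ -3182, b ≡ 17391. Check v ∈ {∞, 2, 3, 5, 7, 11, 13, 17, 23, 31, 37, 43}.
v=43: a=43^1·(≡34), b=43^0·(≡12) mod 43; (34|43)=-1, (12|43)=-1; (−1)^{1·0·21}·(-1)^0·(-1)^1 = -1.
v=5: a=5^2·(≡2), b=5^-8·(≡4) mod 5; (2|5)=-1, (4|5)=+1; (−1)^{2·-8·2}·(-1)^-8·(+1)^2 = +1.
v=31: a=31^0·(≡13), b=31^1·(≡17) mod 31; (13|31)=-1, (17|31)=-1; (−1)^{0·1·15}·(-1)^1·(-1)^0 = -1.
v=11: a=11^0·(≡6), b=11^1·(≡7) mod 11; (6|11)=-1, (7|11)=-1; (−1)^{0·1·5}·(-1)^1·(-1)^0 = -1.
v=3: a=3^-2·(≡1), b=3^3·(≡1) mod 3; (1|3)=+1, (1|3)=+1; (−1)^{-2·3·1}·(+1)^3·(+1)^-2 = +1.
v=2: v_2(a)=-13, v_2(b)=12; units ≡ 1, 7 (mod 8); ε·ε+αω+βω = 0·1+-13·0+12·0 ≡ 0  ⇒  (a,b)_2 = +1.
v=23: a=23^2·(≡21), b=23^0·(≡9) mod 23; (21|23)=-1, (9|23)=+1; (−1)^{2·0·11}·(-1)^0·(+1)^2 = +1.
v=37: a=37^1·(≡16), b=37^0·(≡36) mod 37; (16|37)=+1, (36|37)=+1; (−1)^{1·0·18}·(+1)^0·(+1)^1 = +1.
v=17: a=17^0·(≡11), b=17^1·(≡5) mod 17; (11|17)=-1, (5|17)=-1; (−1)^{0·1·8}·(-1)^1·(-1)^0 = -1.
v=∞: -3182 < 0 and 17391 > 0  ⇒  (a,b)_∞ = +1.
v=13: a=13^0·(≡3), b=13^2·(≡9) mod 13; (3|13)=+1, (9|13)=+1; (−1)^{0·2·6}·(+1)^2·(+1)^0 = +1.
v=7: a=7^4·(≡6), b=7^-2·(≡5) mod 7; (6|7)=-1, (5|7)=-1; (−1)^{4·-2·3}·(-1)^-2·(-1)^4 = +1.
Ram(-3182, 17391) = {11, 17, 31, 43}; no ℚ_11-point on the conic.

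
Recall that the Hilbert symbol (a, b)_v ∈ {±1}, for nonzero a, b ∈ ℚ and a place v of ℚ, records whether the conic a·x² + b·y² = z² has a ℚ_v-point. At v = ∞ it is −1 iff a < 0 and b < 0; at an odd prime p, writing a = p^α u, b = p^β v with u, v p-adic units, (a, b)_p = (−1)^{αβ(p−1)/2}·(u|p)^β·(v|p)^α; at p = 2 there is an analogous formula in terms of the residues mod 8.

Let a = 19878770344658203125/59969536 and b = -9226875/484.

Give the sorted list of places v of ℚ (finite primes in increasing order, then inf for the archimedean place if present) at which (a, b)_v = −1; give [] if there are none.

[7, 19, 31, 37]

(a, b) ≡ (457653, -14763) mod (ℚ^×)²; places V = {2, 3, 5, 7, 11, 19, 31, 37, ∞}.
(a,b)_3: α=3, u≡1; β=1, v≡2 (mod 3); (1|3)=+1, (2|3)=-1; sign (−1)^1·+1^1·-1^3 = +1.
(a,b)_7: α=1, u≡5; β=1, v≡3 (mod 7); (5|7)=-1, (3|7)=-1; sign (−1)^1·-1^1·-1^1 = -1.
(a,b)_∞: sgn(457653)=+, sgn(-14763)=−, so +1.
(a,b)_31: α=1, u≡7; β=0, v≡21 (mod 31); (7|31)=+1, (21|31)=-1; sign (−1)^0·+1^0·-1^1 = -1.
(a,b)_5: α=10, u≡3; β=4, v≡3 (mod 5); (3|5)=-1, (3|5)=-1; sign (−1)^0·-1^4·-1^10 = +1.
(a,b)_37: α=3, u≡28; β=1, v≡14 (mod 37); (28|37)=+1, (14|37)=-1; sign (−1)^0·+1^1·-1^3 = -1.
(a,b)_2: α=-12, β=-2; u≡5, v≡5 (mod 8); ε(u)ε(v)=0·0, αω(v)=-12·1, βω(u)=-2·1; sum ≡ 0  ⇒  +1.
(a,b)_19: α=3, u≡14; β=1, v≡8 (mod 19); (14|19)=-1, (8|19)=-1; sign (−1)^1·-1^1·-1^3 = -1.
(a,b)_11: α=-4, u≡1; β=-2, v≡6 (mod 11); (1|11)=+1, (6|11)=-1; sign (−1)^0·+1^-2·-1^-4 = +1.
(457653, -14763 / ℚ) ramifies at {7, 19, 31, 37}: a division algebra.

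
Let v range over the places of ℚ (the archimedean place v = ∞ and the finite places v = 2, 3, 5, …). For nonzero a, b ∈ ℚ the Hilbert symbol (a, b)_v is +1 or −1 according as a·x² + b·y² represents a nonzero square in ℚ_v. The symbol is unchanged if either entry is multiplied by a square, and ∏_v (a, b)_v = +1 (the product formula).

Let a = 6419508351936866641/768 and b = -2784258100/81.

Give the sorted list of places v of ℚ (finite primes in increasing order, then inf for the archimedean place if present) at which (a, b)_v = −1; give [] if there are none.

(a, b) ≡ (3, -164749) mod (ℚ^×)²; places V = {2, 3, 5, 7, 13, 19, 23, 29, ∞}.
(a,b)_3: α=-1, u≡1; β=-4, v≡2 (mod 3); (1|3)=+1, (2|3)=-1; sign (−1)^0·+1^-4·-1^-1 = -1.
(a,b)_13: α=8, u≡1; β=3, v≡6 (mod 13); (1|13)=+1, (6|13)=-1; sign (−1)^0·+1^3·-1^8 = +1.
(a,b)_7: α=2, u≡6; β=0, v≡5 (mod 7); (6|7)=-1, (5|7)=-1; sign (−1)^0·-1^0·-1^2 = +1.
(a,b)_19: α=2, u≡12; β=1, v≡14 (mod 19); (12|19)=-1, (14|19)=-1; sign (−1)^0·-1^1·-1^2 = -1.
(a,b)_∞: sgn(3)=+, sgn(-164749)=−, so +1.
(a,b)_29: α=2, u≡21; β=1, v≡18 (mod 29); (21|29)=-1, (18|29)=-1; sign (−1)^0·-1^1·-1^2 = -1.
(a,b)_2: α=-8, β=2; u≡3, v≡3 (mod 8); ε(u)ε(v)=1·1, αω(v)=-8·1, βω(u)=2·1; sum ≡ 1  ⇒  -1.
(a,b)_5: α=0, u≡2; β=2, v≡1 (mod 5); (2|5)=-1, (1|5)=+1; sign (−1)^0·-1^2·+1^0 = +1.
(a,b)_23: α=2, u≡16; β=1, v≡8 (mod 23); (16|23)=+1, (8|23)=+1; sign (−1)^0·+1^1·+1^2 = +1.
(3, -164749 / ℚ) ramifies at {2, 3, 19, 29}: a division algebra.

[2, 3, 19, 29]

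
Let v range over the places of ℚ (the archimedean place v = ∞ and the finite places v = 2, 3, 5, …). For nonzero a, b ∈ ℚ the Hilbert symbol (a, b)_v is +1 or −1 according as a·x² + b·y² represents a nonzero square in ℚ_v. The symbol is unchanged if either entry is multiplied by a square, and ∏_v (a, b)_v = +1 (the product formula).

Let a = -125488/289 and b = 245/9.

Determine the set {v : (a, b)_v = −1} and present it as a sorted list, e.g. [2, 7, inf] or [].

[5, 23]

Mod squares: a ≡ -7843, b ≡ 5. Check v ∈ {∞, 2, 3, 5, 7, 11, 17, 23, 31}.
v=31: a=31^1·(≡23), b=31^0·(≡10) mod 31; (23|31)=-1, (10|31)=+1; (−1)^{1·0·15}·(-1)^0·(+1)^1 = +1.
v=17: a=17^-2·(≡6), b=17^0·(≡14) mod 17; (6|17)=-1, (14|17)=-1; (−1)^{-2·0·8}·(-1)^0·(-1)^-2 = +1.
v=∞: -7843 < 0 and 5 > 0  ⇒  (a,b)_∞ = +1.
v=11: a=11^1·(≡7), b=11^0·(≡4) mod 11; (7|11)=-1, (4|11)=+1; (−1)^{1·0·5}·(-1)^0·(+1)^1 = +1.
v=7: a=7^0·(≡4), b=7^2·(≡6) mod 7; (4|7)=+1, (6|7)=-1; (−1)^{0·2·3}·(+1)^2·(-1)^0 = +1.
v=5: a=5^0·(≡3), b=5^1·(≡1) mod 5; (3|5)=-1, (1|5)=+1; (−1)^{0·1·2}·(-1)^1·(+1)^0 = -1.
v=2: v_2(a)=4, v_2(b)=0; units ≡ 5, 5 (mod 8); ε·ε+αω+βω = 0·0+4·1+0·1 ≡ 0  ⇒  (a,b)_2 = +1.
v=3: a=3^0·(≡2), b=3^-2·(≡2) mod 3; (2|3)=-1, (2|3)=-1; (−1)^{0·-2·1}·(-1)^-2·(-1)^0 = +1.
v=23: a=23^1·(≡12), b=23^0·(≡17) mod 23; (12|23)=+1, (17|23)=-1; (−1)^{1·0·11}·(+1)^0·(-1)^1 = -1.
|Ram(-7843, 5)| = 2, even; anisotropic at {5, 23}.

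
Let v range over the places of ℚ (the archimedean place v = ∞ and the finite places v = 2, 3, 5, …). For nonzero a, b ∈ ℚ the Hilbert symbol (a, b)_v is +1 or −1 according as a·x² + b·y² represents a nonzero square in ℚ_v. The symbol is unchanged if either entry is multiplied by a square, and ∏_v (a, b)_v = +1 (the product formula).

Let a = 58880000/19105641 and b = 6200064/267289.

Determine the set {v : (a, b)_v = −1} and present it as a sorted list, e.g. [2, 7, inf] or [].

(a, b) ≡ (23, 299) mod (ℚ^×)²; places V = {2, 3, 5, 11, 13, 23, 31, 47, ∞}.
(a,b)_13: α=0, u≡4; β=1, v≡4 (mod 13); (4|13)=+1, (4|13)=+1; sign (−1)^0·+1^1·+1^0 = +1.
(a,b)_31: α=-2, u≡15; β=0, v≡18 (mod 31); (15|31)=-1, (18|31)=+1; sign (−1)^0·-1^0·+1^-2 = +1.
(a,b)_∞: sgn(23)=+, sgn(299)=+, so +1.
(a,b)_2: α=12, β=8; u≡7, v≡3 (mod 8); ε(u)ε(v)=1·1, αω(v)=12·1, βω(u)=8·0; sum ≡ 1  ⇒  -1.
(a,b)_23: α=1, u≡8; β=1, v≡9 (mod 23); (8|23)=+1, (9|23)=+1; sign (−1)^1·+1^1·+1^1 = -1.
(a,b)_11: α=0, u≡5; β=-2, v≡10 (mod 11); (5|11)=+1, (10|11)=-1; sign (−1)^0·+1^-2·-1^0 = +1.
(a,b)_47: α=-2, u≡45; β=-2, v≡37 (mod 47); (45|47)=-1, (37|47)=+1; sign (−1)^0·-1^-2·+1^-2 = +1.
(a,b)_5: α=4, u≡3; β=0, v≡1 (mod 5); (3|5)=-1, (1|5)=+1; sign (−1)^0·-1^0·+1^4 = +1.
(a,b)_3: α=-2, u≡2; β=4, v≡2 (mod 3); (2|3)=-1, (2|3)=-1; sign (−1)^0·-1^4·-1^-2 = +1.
(23, 299 / ℚ) ramifies at {2, 23}: a division algebra.

[2, 23]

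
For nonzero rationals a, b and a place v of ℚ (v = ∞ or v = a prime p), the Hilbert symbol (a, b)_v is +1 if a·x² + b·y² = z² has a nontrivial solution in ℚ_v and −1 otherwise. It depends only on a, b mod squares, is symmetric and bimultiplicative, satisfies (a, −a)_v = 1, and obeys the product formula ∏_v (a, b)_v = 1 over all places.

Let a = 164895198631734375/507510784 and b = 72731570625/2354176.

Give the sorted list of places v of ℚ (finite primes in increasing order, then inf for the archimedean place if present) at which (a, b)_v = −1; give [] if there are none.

Mod squares: a ≡ 5719, b ≡ 14763. Check v ∈ {∞, 2, 3, 5, 7, 11, 19, 37, 43}.
v=∞: 5719 > 0 and 14763 > 0  ⇒  (a,b)_∞ = +1.
v=43: a=43^3·(≡13), b=43^2·(≡25) mod 43; (13|43)=+1, (25|43)=+1; (−1)^{3·2·21}·(+1)^2·(+1)^3 = +1.
v=2: v_2(a)=-22, v_2(b)=-10; units ≡ 7, 3 (mod 8); ε·ε+αω+βω = 1·1+-22·1+-10·0 ≡ 1  ⇒  (a,b)_2 = -1.
v=11: a=11^-2·(≡6), b=11^-2·(≡4) mod 11; (6|11)=-1, (4|11)=+1; (−1)^{-2·-2·5}·(-1)^-2·(+1)^-2 = +1.
v=19: a=19^1·(≡4), b=19^-1·(≡5) mod 19; (4|19)=+1, (5|19)=+1; (−1)^{1·-1·9}·(+1)^-1·(+1)^1 = -1.
v=5: a=5^6·(≡4), b=5^4·(≡3) mod 5; (4|5)=+1, (3|5)=-1; (−1)^{6·4·2}·(+1)^4·(-1)^6 = +1.
v=37: a=37^2·(≡1), b=37^1·(≡5) mod 37; (1|37)=+1, (5|37)=-1; (−1)^{2·1·18}·(+1)^1·(-1)^2 = +1.
v=7: a=7^1·(≡5), b=7^1·(≡1) mod 7; (5|7)=-1, (1|7)=+1; (−1)^{1·1·3}·(-1)^1·(+1)^1 = +1.
v=3: a=3^6·(≡1), b=3^5·(≡1) mod 3; (1|3)=+1, (1|3)=+1; (−1)^{6·5·1}·(+1)^5·(+1)^6 = +1.
(5719, 14763 / ℚ) ramifies at {2, 19}: a division algebra.

[2, 19]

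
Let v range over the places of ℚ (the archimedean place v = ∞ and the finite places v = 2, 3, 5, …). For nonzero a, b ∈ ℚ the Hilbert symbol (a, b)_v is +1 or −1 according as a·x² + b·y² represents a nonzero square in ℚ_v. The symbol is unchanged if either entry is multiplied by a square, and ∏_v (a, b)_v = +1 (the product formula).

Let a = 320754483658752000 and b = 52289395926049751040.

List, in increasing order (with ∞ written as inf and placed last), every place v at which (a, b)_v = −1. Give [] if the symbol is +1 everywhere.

(a, b) ≡ (6630, 17765) mod (ℚ^×)²; places V = {2, 3, 5, 11, 13, 17, 19, ∞}.
(a,b)_3: α=1, u≡2; β=2, v≡2 (mod 3); (2|3)=-1, (2|3)=-1; sign (−1)^0·-1^2·-1^1 = -1.
(a,b)_13: α=3, u≡3; β=4, v≡2 (mod 13); (3|13)=+1, (2|13)=-1; sign (−1)^0·+1^4·-1^3 = -1.
(a,b)_5: α=3, u≡1; β=1, v≡3 (mod 5); (1|5)=+1, (3|5)=-1; sign (−1)^0·+1^1·-1^3 = -1.
(a,b)_11: α=2, u≡7; β=3, v≡1 (mod 11); (7|11)=-1, (1|11)=+1; sign (−1)^0·-1^3·+1^2 = -1.
(a,b)_2: α=19, β=18; u≡3, v≡5 (mod 8); ε(u)ε(v)=1·0, αω(v)=19·1, βω(u)=18·1; sum ≡ 1  ⇒  -1.
(a,b)_19: α=2, u≡8; β=3, v≡1 (mod 19); (8|19)=-1, (1|19)=+1; sign (−1)^0·-1^3·+1^2 = -1.
(a,b)_17: α=1, u≡1; β=1, v≡9 (mod 17); (1|17)=+1, (9|17)=+1; sign (−1)^0·+1^1·+1^1 = +1.
(a,b)_∞: sgn(6630)=+, sgn(17765)=+, so +1.
Ram(6630, 17765) = {2, 3, 5, 11, 13, 19}; no ℚ_2-point on the conic.

[2, 3, 5, 11, 13, 19]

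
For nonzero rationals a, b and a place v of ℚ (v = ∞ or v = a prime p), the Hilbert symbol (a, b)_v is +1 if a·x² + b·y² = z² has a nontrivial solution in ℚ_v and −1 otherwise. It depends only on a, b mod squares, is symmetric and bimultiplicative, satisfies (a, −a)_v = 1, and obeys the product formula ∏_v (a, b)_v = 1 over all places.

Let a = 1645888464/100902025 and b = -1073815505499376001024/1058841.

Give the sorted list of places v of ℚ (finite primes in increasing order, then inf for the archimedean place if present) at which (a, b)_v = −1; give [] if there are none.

[2, 19]

(a, b) ≡ (69, -193154) mod (ℚ^×)²; places V = {2, 3, 5, 7, 11, 13, 17, 19, 23, 37, 41, ∞}.
(a,b)_7: α=-4, u≡6; β=-6, v≡1 (mod 7); (6|7)=-1, (1|7)=+1; sign (−1)^0·-1^-6·+1^-4 = +1.
(a,b)_13: α=0, u≡4; β=1, v≡1 (mod 13); (4|13)=+1, (1|13)=+1; sign (−1)^0·+1^1·+1^0 = +1.
(a,b)_∞: sgn(69)=+, sgn(-193154)=−, so +1.
(a,b)_19: α=0, u≡13; β=1, v≡10 (mod 19); (13|19)=-1, (10|19)=-1; sign (−1)^0·-1^1·-1^0 = -1.
(a,b)_2: α=4, β=13; u≡5, v≡7 (mod 8); ε(u)ε(v)=0·1, αω(v)=4·0, βω(u)=13·1; sum ≡ 1  ⇒  -1.
(a,b)_41: α=-2, u≡3; β=0, v≡12 (mod 41); (3|41)=-1, (12|41)=-1; sign (−1)^0·-1^0·-1^-2 = +1.
(a,b)_37: α=2, u≡23; β=6, v≡24 (mod 37); (23|37)=-1, (24|37)=-1; sign (−1)^0·-1^6·-1^2 = +1.
(a,b)_5: α=-2, u≡4; β=0, v≡1 (mod 5); (4|5)=+1, (1|5)=+1; sign (−1)^0·+1^0·+1^-2 = +1.
(a,b)_17: α=0, u≡2; β=1, v≡6 (mod 17); (2|17)=+1, (6|17)=-1; sign (−1)^0·+1^1·-1^0 = +1.
(a,b)_23: α=1, u≡13; β=3, v≡11 (mod 23); (13|23)=+1, (11|23)=-1; sign (−1)^1·+1^3·-1^1 = +1.
(a,b)_3: α=3, u≡2; β=-2, v≡1 (mod 3); (2|3)=-1, (1|3)=+1; sign (−1)^0·-1^-2·+1^3 = +1.
(a,b)_11: α=2, u≡1; β=0, v≡10 (mod 11); (1|11)=+1, (10|11)=-1; sign (−1)^0·+1^0·-1^2 = +1.
|Ram(69, -193154)| = 2, even; anisotropic at {2, 19}.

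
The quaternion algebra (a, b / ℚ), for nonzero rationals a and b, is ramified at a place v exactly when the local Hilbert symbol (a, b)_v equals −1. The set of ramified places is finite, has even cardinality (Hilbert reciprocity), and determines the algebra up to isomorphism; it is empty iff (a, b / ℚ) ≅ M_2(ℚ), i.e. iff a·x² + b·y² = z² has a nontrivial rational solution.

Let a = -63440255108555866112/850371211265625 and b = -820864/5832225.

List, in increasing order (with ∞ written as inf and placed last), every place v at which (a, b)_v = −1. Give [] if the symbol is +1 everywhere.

(a, b) ≡ (-23537618, -106) mod (ℚ^×)²; places V = {2, 3, 5, 7, 11, 13, 19, 23, 29, 31, 53, ∞}.
(a,b)_3: α=-4, u≡1; β=-2, v≡2 (mod 3); (1|3)=+1, (2|3)=-1; sign (−1)^0·+1^-2·-1^-4 = +1.
(a,b)_2: α=17, β=7; u≡7, v≡3 (mod 8); ε(u)ε(v)=1·1, αω(v)=17·1, βω(u)=7·0; sum ≡ 0  ⇒  +1.
(a,b)_11: α=4, u≡8; β=2, v≡1 (mod 11); (8|11)=-1, (1|11)=+1; sign (−1)^0·-1^2·+1^4 = +1.
(a,b)_5: α=-6, u≡3; β=-2, v≡4 (mod 5); (3|5)=-1, (4|5)=+1; sign (−1)^0·-1^-2·+1^-6 = +1.
(a,b)_19: α=1, u≡1; β=0, v≡3 (mod 19); (1|19)=+1, (3|19)=-1; sign (−1)^0·+1^0·-1^1 = -1.
(a,b)_29: α=1, u≡27; β=0, v≡21 (mod 29); (27|29)=-1, (21|29)=-1; sign (−1)^0·-1^0·-1^1 = -1.
(a,b)_31: α=1, u≡16; β=0, v≡19 (mod 31); (16|31)=+1, (19|31)=+1; sign (−1)^0·+1^0·+1^1 = +1.
(a,b)_∞: sgn(-23537618)=−, sgn(-106)=−, so -1.
(a,b)_53: α=3, u≡35; β=1, v≡12 (mod 53); (35|53)=-1, (12|53)=-1; sign (−1)^0·-1^1·-1^3 = +1.
(a,b)_7: α=-4, u≡2; β=-2, v≡3 (mod 7); (2|7)=+1, (3|7)=-1; sign (−1)^0·+1^-2·-1^-4 = +1.
(a,b)_13: α=1, u≡7; β=0, v≡11 (mod 13); (7|13)=-1, (11|13)=-1; sign (−1)^0·-1^0·-1^1 = -1.
(a,b)_23: α=-4, u≡5; β=-2, v≡18 (mod 23); (5|23)=-1, (18|23)=+1; sign (−1)^0·-1^-2·+1^-4 = +1.
|Ram(-23537618, -106)| = 4, even; anisotropic at {13, 19, 29, ∞}.

[13, 19, 29, inf]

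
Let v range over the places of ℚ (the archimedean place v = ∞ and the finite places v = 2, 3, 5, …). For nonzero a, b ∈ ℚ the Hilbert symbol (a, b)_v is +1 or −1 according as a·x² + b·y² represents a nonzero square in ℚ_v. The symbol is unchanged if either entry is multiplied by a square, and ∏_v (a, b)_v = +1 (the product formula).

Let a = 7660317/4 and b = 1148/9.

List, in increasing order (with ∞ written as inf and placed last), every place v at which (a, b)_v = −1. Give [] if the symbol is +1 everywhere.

Mod squares: a ≡ 93, b ≡ 287. Check v ∈ {∞, 2, 3, 7, 31, 41}.
v=41: a=41^2·(≡22), b=41^1·(≡35) mod 41; (22|41)=-1, (35|41)=-1; (−1)^{2·1·20}·(-1)^1·(-1)^2 = -1.
v=7: a=7^2·(≡4), b=7^1·(≡5) mod 7; (4|7)=+1, (5|7)=-1; (−1)^{2·1·3}·(+1)^1·(-1)^2 = +1.
v=31: a=31^1·(≡17), b=31^0·(≡7) mod 31; (17|31)=-1, (7|31)=+1; (−1)^{1·0·15}·(-1)^0·(+1)^1 = +1.
v=2: v_2(a)=-2, v_2(b)=2; units ≡ 5, 7 (mod 8); ε·ε+αω+βω = 0·1+-2·0+2·1 ≡ 0  ⇒  (a,b)_2 = +1.
v=3: a=3^1·(≡1), b=3^-2·(≡2) mod 3; (1|3)=+1, (2|3)=-1; (−1)^{1·-2·1}·(+1)^-2·(-1)^1 = -1.
v=∞: 93 > 0 and 287 > 0  ⇒  (a,b)_∞ = +1.
Ram(93, 287) = {3, 41}; no ℚ_3-point on the conic.

[3, 41]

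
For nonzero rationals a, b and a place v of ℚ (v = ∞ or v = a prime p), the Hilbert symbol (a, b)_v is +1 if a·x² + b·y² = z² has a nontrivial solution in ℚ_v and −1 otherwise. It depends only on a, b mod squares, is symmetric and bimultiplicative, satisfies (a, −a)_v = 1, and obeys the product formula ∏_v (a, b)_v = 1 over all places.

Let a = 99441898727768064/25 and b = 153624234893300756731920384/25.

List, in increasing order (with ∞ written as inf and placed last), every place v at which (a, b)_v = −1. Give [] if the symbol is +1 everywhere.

[13, 17, 37, 41]

(a, b) ≡ (6, 1005771) mod (ℚ^×)²; places V = {2, 3, 5, 13, 17, 37, 41, ∞}.
(a,b)_13: α=2, u≡6; β=3, v≡9 (mod 13); (6|13)=-1, (9|13)=+1; sign (−1)^0·-1^3·+1^2 = -1.
(a,b)_2: α=15, β=24; u≡3, v≡3 (mod 8); ε(u)ε(v)=1·1, αω(v)=15·1, βω(u)=24·1; sum ≡ 0  ⇒  +1.
(a,b)_17: α=2, u≡7; β=3, v≡7 (mod 17); (7|17)=-1, (7|17)=-1; sign (−1)^0·-1^3·-1^2 = -1.
(a,b)_5: α=-2, u≡4; β=-2, v≡4 (mod 5); (4|5)=+1, (4|5)=+1; sign (−1)^0·+1^-2·+1^-2 = +1.
(a,b)_37: α=2, u≡23; β=3, v≡10 (mod 37); (23|37)=-1, (10|37)=+1; sign (−1)^0·-1^3·+1^2 = -1.
(a,b)_∞: sgn(6)=+, sgn(1005771)=+, so +1.
(a,b)_41: α=2, u≡30; β=3, v≡30 (mod 41); (30|41)=-1, (30|41)=-1; sign (−1)^0·-1^3·-1^2 = -1.
(a,b)_3: α=3, u≡2; β=5, v≡1 (mod 3); (2|3)=-1, (1|3)=+1; sign (−1)^1·-1^5·+1^3 = +1.
Ram(6, 1005771) = {13, 17, 37, 41}; no ℚ_13-point on the conic.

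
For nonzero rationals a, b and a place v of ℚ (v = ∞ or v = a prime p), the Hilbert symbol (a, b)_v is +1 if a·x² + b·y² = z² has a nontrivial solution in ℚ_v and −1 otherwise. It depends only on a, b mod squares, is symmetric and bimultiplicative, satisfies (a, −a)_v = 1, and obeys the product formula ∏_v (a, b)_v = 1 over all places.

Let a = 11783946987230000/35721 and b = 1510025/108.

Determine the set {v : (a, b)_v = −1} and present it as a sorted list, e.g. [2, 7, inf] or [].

[2, 3]

(a, b) ≡ (323, 627) mod (ℚ^×)²; places V = {2, 3, 5, 7, 11, 17, 19, ∞}.
(a,b)_11: α=2, u≡4; β=1, v≡8 (mod 11); (4|11)=+1, (8|11)=-1; sign (−1)^0·+1^1·-1^2 = +1.
(a,b)_7: α=-2, u≡2; β=0, v≡2 (mod 7); (2|7)=+1, (2|7)=+1; sign (−1)^0·+1^0·+1^-2 = +1.
(a,b)_∞: sgn(323)=+, sgn(627)=+, so +1.
(a,b)_3: α=-6, u≡2; β=-3, v≡2 (mod 3); (2|3)=-1, (2|3)=-1; sign (−1)^0·-1^-3·-1^-6 = -1.
(a,b)_17: α=5, u≡16; β=2, v≡1 (mod 17); (16|17)=+1, (1|17)=+1; sign (−1)^0·+1^2·+1^5 = +1.
(a,b)_2: α=4, β=-2; u≡3, v≡3 (mod 8); ε(u)ε(v)=1·1, αω(v)=4·1, βω(u)=-2·1; sum ≡ 1  ⇒  -1.
(a,b)_19: α=3, u≡5; β=1, v≡13 (mod 19); (5|19)=+1, (13|19)=-1; sign (−1)^1·+1^1·-1^3 = +1.
(a,b)_5: α=4, u≡3; β=2, v≡2 (mod 5); (3|5)=-1, (2|5)=-1; sign (−1)^0·-1^2·-1^4 = +1.
|Ram(323, 627)| = 2, even; anisotropic at {2, 3}.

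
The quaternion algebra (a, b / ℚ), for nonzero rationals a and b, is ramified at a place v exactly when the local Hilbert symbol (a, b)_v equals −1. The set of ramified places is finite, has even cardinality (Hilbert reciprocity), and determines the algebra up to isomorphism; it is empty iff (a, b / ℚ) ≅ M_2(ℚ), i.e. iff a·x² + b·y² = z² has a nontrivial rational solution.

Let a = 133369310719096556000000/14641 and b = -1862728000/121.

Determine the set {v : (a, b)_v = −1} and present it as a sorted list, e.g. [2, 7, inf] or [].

[2, 7, 31, 43]

Mod squares: a ≡ 30135131, b ≡ -1164205. Check v ∈ {∞, 2, 5, 7, 11, 13, 29, 31, 37, 43, 47}.
v=5: a=5^6·(≡4), b=5^3·(≡1) mod 5; (4|5)=+1, (1|5)=+1; (−1)^{6·3·2}·(+1)^3·(+1)^6 = +1.
v=47: a=47^1·(≡26), b=47^0·(≡25) mod 47; (26|47)=-1, (25|47)=+1; (−1)^{1·0·23}·(-1)^0·(+1)^1 = +1.
v=43: a=43^1·(≡39), b=43^0·(≡42) mod 43; (39|43)=-1, (42|43)=-1; (−1)^{1·0·21}·(-1)^0·(-1)^1 = -1.
v=37: a=37^3·(≡15), b=37^1·(≡5) mod 37; (15|37)=-1, (5|37)=-1; (−1)^{3·1·18}·(-1)^1·(-1)^3 = +1.
v=29: a=29^2·(≡9), b=29^1·(≡20) mod 29; (9|29)=+1, (20|29)=+1; (−1)^{2·1·14}·(+1)^1·(+1)^2 = +1.
v=11: a=11^-4·(≡5), b=11^-2·(≡10) mod 11; (5|11)=+1, (10|11)=-1; (−1)^{-4·-2·5}·(+1)^-2·(-1)^-4 = +1.
v=7: a=7^0·(≡5), b=7^1·(≡3) mod 7; (5|7)=-1, (3|7)=-1; (−1)^{0·1·3}·(-1)^1·(-1)^0 = -1.
v=13: a=13^1·(≡7), b=13^0·(≡9) mod 13; (7|13)=-1, (9|13)=+1; (−1)^{1·0·6}·(-1)^0·(+1)^1 = +1.
v=31: a=31^3·(≡12), b=31^1·(≡6) mod 31; (12|31)=-1, (6|31)=-1; (−1)^{3·1·15}·(-1)^1·(-1)^3 = -1.
v=∞: 30135131 > 0 and -1164205 < 0  ⇒  (a,b)_∞ = +1.
v=2: v_2(a)=8, v_2(b)=6; units ≡ 3, 3 (mod 8); ε·ε+αω+βω = 1·1+8·1+6·1 ≡ 1  ⇒  (a,b)_2 = -1.
(30135131, -1164205 / ℚ) ramifies at {2, 7, 31, 43}: a division algebra.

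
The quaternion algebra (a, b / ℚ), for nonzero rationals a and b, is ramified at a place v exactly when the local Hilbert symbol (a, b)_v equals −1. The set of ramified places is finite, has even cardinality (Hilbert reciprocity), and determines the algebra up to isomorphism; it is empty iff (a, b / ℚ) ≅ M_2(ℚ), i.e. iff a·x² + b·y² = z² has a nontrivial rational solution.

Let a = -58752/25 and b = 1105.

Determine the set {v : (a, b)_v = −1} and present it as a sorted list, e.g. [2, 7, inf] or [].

[5, 13]

Mod squares: a ≡ -102, b ≡ 1105. Check v ∈ {∞, 2, 3, 5, 13, 17}.
v=17: a=17^1·(≡10), b=17^1·(≡14) mod 17; (10|17)=-1, (14|17)=-1; (−1)^{1·1·8}·(-1)^1·(-1)^1 = +1.
v=13: a=13^0·(≡5), b=13^1·(≡7) mod 13; (5|13)=-1, (7|13)=-1; (−1)^{0·1·6}·(-1)^1·(-1)^0 = -1.
v=2: v_2(a)=7, v_2(b)=0; units ≡ 5, 1 (mod 8); ε·ε+αω+βω = 0·0+7·0+0·1 ≡ 0  ⇒  (a,b)_2 = +1.
v=3: a=3^3·(≡2), b=3^0·(≡1) mod 3; (2|3)=-1, (1|3)=+1; (−1)^{3·0·1}·(-1)^0·(+1)^3 = +1.
v=5: a=5^-2·(≡3), b=5^1·(≡1) mod 5; (3|5)=-1, (1|5)=+1; (−1)^{-2·1·2}·(-1)^1·(+1)^-2 = -1.
v=∞: -102 < 0 and 1105 > 0  ⇒  (a,b)_∞ = +1.
|Ram(-102, 1105)| = 2, even; anisotropic at {5, 13}.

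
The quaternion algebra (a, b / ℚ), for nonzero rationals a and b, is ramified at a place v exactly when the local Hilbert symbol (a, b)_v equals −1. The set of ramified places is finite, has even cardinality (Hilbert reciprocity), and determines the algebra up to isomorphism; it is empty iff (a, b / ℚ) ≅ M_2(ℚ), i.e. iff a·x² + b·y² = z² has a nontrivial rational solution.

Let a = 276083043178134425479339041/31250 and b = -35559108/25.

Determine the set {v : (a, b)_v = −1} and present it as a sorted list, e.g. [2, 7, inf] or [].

Mod squares: a ≡ 6882, b ≡ -987753. Check v ∈ {∞, 2, 3, 5, 13, 19, 31, 37, 43}.
v=31: a=31^3·(≡18), b=31^1·(≡1) mod 31; (18|31)=+1, (1|31)=+1; (−1)^{3·1·15}·(+1)^1·(+1)^3 = -1.
v=43: a=43^4·(≡19), b=43^1·(≡18) mod 43; (19|43)=-1, (18|43)=-1; (−1)^{4·1·21}·(-1)^1·(-1)^4 = -1.
v=37: a=37^1·(≡36), b=37^0·(≡3) mod 37; (36|37)=+1, (3|37)=+1; (−1)^{1·0·18}·(+1)^0·(+1)^1 = +1.
v=5: a=5^-6·(≡3), b=5^-2·(≡2) mod 5; (3|5)=-1, (2|5)=-1; (−1)^{-6·-2·2}·(-1)^-2·(-1)^-6 = +1.
v=13: a=13^4·(≡11), b=13^1·(≡12) mod 13; (11|13)=-1, (12|13)=+1; (−1)^{4·1·6}·(-1)^1·(+1)^4 = -1.
v=3: a=3^9·(≡2), b=3^3·(≡2) mod 3; (2|3)=-1, (2|3)=-1; (−1)^{9·3·1}·(-1)^3·(-1)^9 = -1.
v=2: v_2(a)=-1, v_2(b)=2; units ≡ 1, 7 (mod 8); ε·ε+αω+βω = 0·1+-1·0+2·0 ≡ 0  ⇒  (a,b)_2 = +1.
v=19: a=19^4·(≡6), b=19^1·(≡1) mod 19; (6|19)=+1, (1|19)=+1; (−1)^{4·1·9}·(+1)^1·(+1)^4 = +1.
v=∞: 6882 > 0 and -987753 < 0  ⇒  (a,b)_∞ = +1.
|Ram(6882, -987753)| = 4, even; anisotropic at {3, 13, 31, 43}.

[3, 13, 31, 43]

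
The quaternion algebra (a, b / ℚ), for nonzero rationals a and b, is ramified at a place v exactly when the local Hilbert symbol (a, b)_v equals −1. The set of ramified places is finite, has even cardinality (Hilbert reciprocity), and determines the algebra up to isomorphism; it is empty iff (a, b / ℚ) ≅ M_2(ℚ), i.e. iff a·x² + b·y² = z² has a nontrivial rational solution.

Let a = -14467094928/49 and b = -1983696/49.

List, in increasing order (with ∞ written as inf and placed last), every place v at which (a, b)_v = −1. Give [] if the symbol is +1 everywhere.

(a, b) ≡ (-17, -429) mod (ℚ^×)²; places V = {2, 3, 7, 11, 13, 17, ∞}.
(a,b)_17: α=3, u≡9; β=2, v≡15 (mod 17); (9|17)=+1, (15|17)=+1; sign (−1)^0·+1^2·+1^3 = +1.
(a,b)_2: α=4, β=4; u≡7, v≡3 (mod 8); ε(u)ε(v)=1·1, αω(v)=4·1, βω(u)=4·0; sum ≡ 1  ⇒  -1.
(a,b)_13: α=2, u≡3; β=1, v≡8 (mod 13); (3|13)=+1, (8|13)=-1; sign (−1)^0·+1^1·-1^2 = +1.
(a,b)_7: α=-2, u≡1; β=-2, v≡6 (mod 7); (1|7)=+1, (6|7)=-1; sign (−1)^0·+1^-2·-1^-2 = +1.
(a,b)_∞: sgn(-17)=−, sgn(-429)=−, so -1.
(a,b)_11: α=2, u≡1; β=1, v≡4 (mod 11); (1|11)=+1, (4|11)=+1; sign (−1)^0·+1^1·+1^2 = +1.
(a,b)_3: α=2, u≡1; β=1, v≡1 (mod 3); (1|3)=+1, (1|3)=+1; sign (−1)^0·+1^1·+1^2 = +1.
(-17, -429 / ℚ) ramifies at {2, ∞}: a division algebra.

[2, inf]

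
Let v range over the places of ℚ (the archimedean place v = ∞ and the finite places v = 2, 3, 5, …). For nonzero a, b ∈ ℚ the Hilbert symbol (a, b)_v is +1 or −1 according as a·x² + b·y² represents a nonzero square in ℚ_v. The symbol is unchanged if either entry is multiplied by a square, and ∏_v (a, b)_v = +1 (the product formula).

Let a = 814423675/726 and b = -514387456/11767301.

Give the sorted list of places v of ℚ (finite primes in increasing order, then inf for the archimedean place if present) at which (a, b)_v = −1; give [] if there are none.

(a, b) ≡ (4002, -1334) mod (ℚ^×)²; places V = {2, 3, 5, 7, 11, 13, 17, 19, 23, 29, ∞}.
(a,b)_23: α=1, u≡4; β=1, v≡14 (mod 23); (4|23)=+1, (14|23)=-1; sign (−1)^1·+1^1·-1^1 = +1.
(a,b)_7: α=0, u≡6; β=-4, v≡5 (mod 7); (6|7)=-1, (5|7)=-1; sign (−1)^0·-1^-4·-1^0 = +1.
(a,b)_11: α=-2, u≡9; β=2, v≡8 (mod 11); (9|11)=+1, (8|11)=-1; sign (−1)^0·+1^2·-1^-2 = +1.
(a,b)_5: α=2, u≡2; β=0, v≡4 (mod 5); (2|5)=-1, (4|5)=+1; sign (−1)^0·-1^0·+1^2 = +1.
(a,b)_∞: sgn(4002)=+, sgn(-1334)=−, so +1.
(a,b)_3: α=-1, u≡2; β=0, v≡1 (mod 3); (2|3)=-1, (1|3)=+1; sign (−1)^0·-1^0·+1^-1 = +1.
(a,b)_19: α=0, u≡14; β=2, v≡15 (mod 19); (14|19)=-1, (15|19)=-1; sign (−1)^0·-1^2·-1^0 = +1.
(a,b)_17: α=2, u≡3; β=0, v≡2 (mod 17); (3|17)=-1, (2|17)=+1; sign (−1)^0·-1^0·+1^2 = +1.
(a,b)_29: α=1, u≡4; β=-1, v≡15 (mod 29); (4|29)=+1, (15|29)=-1; sign (−1)^0·+1^-1·-1^1 = -1.
(a,b)_13: α=2, u≡6; β=-2, v≡2 (mod 13); (6|13)=-1, (2|13)=-1; sign (−1)^0·-1^-2·-1^2 = +1.
(a,b)_2: α=-1, β=9; u≡1, v≡5 (mod 8); ε(u)ε(v)=0·0, αω(v)=-1·1, βω(u)=9·0; sum ≡ 1  ⇒  -1.
Ram(4002, -1334) = {2, 29}; no ℚ_2-point on the conic.

[2, 29]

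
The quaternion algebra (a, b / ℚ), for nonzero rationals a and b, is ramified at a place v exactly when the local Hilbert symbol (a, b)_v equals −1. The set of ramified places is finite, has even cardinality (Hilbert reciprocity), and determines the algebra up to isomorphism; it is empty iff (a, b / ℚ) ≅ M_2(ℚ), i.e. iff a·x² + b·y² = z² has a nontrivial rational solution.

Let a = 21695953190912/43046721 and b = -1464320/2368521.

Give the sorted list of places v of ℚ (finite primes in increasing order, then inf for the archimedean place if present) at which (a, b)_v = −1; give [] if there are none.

[2, 5, 7, 11]

(a, b) ≡ (77, -1430) mod (ℚ^×)²; places V = {2, 3, 5, 7, 11, 13, 19, 29, ∞}.
(a,b)_3: α=-16, u≡2; β=-8, v≡1 (mod 3); (2|3)=-1, (1|3)=+1; sign (−1)^0·-1^-8·+1^-16 = +1.
(a,b)_29: α=2, u≡2; β=0, v≡16 (mod 29); (2|29)=-1, (16|29)=+1; sign (−1)^0·-1^0·+1^2 = +1.
(a,b)_∞: sgn(77)=+, sgn(-1430)=−, so +1.
(a,b)_19: α=0, u≡1; β=-2, v≡8 (mod 19); (1|19)=+1, (8|19)=-1; sign (−1)^0·+1^-2·-1^0 = +1.
(a,b)_7: α=1, u≡1; β=0, v≡3 (mod 7); (1|7)=+1, (3|7)=-1; sign (−1)^0·+1^0·-1^1 = -1.
(a,b)_11: α=3, u≡6; β=1, v≡2 (mod 11); (6|11)=-1, (2|11)=-1; sign (−1)^1·-1^1·-1^3 = -1.
(a,b)_2: α=14, β=11; u≡5, v≡5 (mod 8); ε(u)ε(v)=0·0, αω(v)=14·1, βω(u)=11·1; sum ≡ 1  ⇒  -1.
(a,b)_5: α=0, u≡2; β=1, v≡1 (mod 5); (2|5)=-1, (1|5)=+1; sign (−1)^0·-1^1·+1^0 = -1.
(a,b)_13: α=2, u≡4; β=1, v≡8 (mod 13); (4|13)=+1, (8|13)=-1; sign (−1)^0·+1^1·-1^2 = +1.
(77, -1430 / ℚ) ramifies at {2, 5, 7, 11}: a division algebra.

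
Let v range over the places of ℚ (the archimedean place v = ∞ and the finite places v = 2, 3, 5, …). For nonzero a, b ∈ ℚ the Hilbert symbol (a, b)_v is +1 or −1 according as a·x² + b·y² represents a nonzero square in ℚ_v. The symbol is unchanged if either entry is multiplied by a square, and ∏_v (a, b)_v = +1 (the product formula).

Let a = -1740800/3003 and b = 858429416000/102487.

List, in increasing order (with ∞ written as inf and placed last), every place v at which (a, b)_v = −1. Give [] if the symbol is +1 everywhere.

(a, b) ≡ (-51051, 455) mod (ℚ^×)²; places V = {2, 3, 5, 7, 11, 13, 17, ∞}.
(a,b)_11: α=-1, u≡3; β=-4, v≡5 (mod 11); (3|11)=+1, (5|11)=+1; sign (−1)^0·+1^-4·+1^-1 = +1.
(a,b)_17: α=1, u≡10; β=2, v≡1 (mod 17); (10|17)=-1, (1|17)=+1; sign (−1)^0·-1^2·+1^1 = +1.
(a,b)_5: α=2, u≡1; β=3, v≡4 (mod 5); (1|5)=+1, (4|5)=+1; sign (−1)^0·+1^3·+1^2 = +1.
(a,b)_∞: sgn(-51051)=−, sgn(455)=+, so +1.
(a,b)_3: α=-1, u≡2; β=0, v≡2 (mod 3); (2|3)=-1, (2|3)=-1; sign (−1)^0·-1^0·-1^-1 = -1.
(a,b)_13: α=-1, u≡3; β=5, v≡10 (mod 13); (3|13)=+1, (10|13)=+1; sign (−1)^0·+1^5·+1^-1 = +1.
(a,b)_2: α=12, β=6; u≡5, v≡7 (mod 8); ε(u)ε(v)=0·1, αω(v)=12·0, βω(u)=6·1; sum ≡ 0  ⇒  +1.
(a,b)_7: α=-1, u≡1; β=-1, v≡4 (mod 7); (1|7)=+1, (4|7)=+1; sign (−1)^1·+1^-1·+1^-1 = -1.
(-51051, 455 / ℚ) ramifies at {3, 7}: a division algebra.

[3, 7]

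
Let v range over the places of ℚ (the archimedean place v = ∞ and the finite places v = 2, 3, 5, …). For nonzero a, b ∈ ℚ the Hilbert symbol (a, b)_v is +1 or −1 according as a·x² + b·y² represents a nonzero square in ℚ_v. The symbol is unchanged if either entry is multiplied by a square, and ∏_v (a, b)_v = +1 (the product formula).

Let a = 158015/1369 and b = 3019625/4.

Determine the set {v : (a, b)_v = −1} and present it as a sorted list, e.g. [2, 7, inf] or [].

Mod squares: a ≡ 935, b ≡ 2465. Check v ∈ {∞, 2, 5, 7, 11, 13, 17, 29, 37}.
v=2: v_2(a)=0, v_2(b)=-2; units ≡ 7, 1 (mod 8); ε·ε+αω+βω = 1·0+0·0+-2·0 ≡ 0  ⇒  (a,b)_2 = +1.
v=17: a=17^1·(≡9), b=17^1·(≡15) mod 17; (9|17)=+1, (15|17)=+1; (−1)^{1·1·8}·(+1)^1·(+1)^1 = +1.
v=13: a=13^2·(≡3), b=13^0·(≡6) mod 13; (3|13)=+1, (6|13)=-1; (−1)^{2·0·6}·(+1)^0·(-1)^2 = +1.
v=7: a=7^0·(≡1), b=7^2·(≡1) mod 7; (1|7)=+1, (1|7)=+1; (−1)^{0·2·3}·(+1)^2·(+1)^0 = +1.
v=5: a=5^1·(≡2), b=5^3·(≡3) mod 5; (2|5)=-1, (3|5)=-1; (−1)^{1·3·2}·(-1)^3·(-1)^1 = +1.
v=∞: 935 > 0 and 2465 > 0  ⇒  (a,b)_∞ = +1.
v=11: a=11^1·(≡2), b=11^0·(≡1) mod 11; (2|11)=-1, (1|11)=+1; (−1)^{1·0·5}·(-1)^0·(+1)^1 = +1.
v=29: a=29^0·(≡28), b=29^1·(≡11) mod 29; (28|29)=+1, (11|29)=-1; (−1)^{0·1·14}·(+1)^1·(-1)^0 = +1.
v=37: a=37^-2·(≡25), b=37^0·(≡23) mod 37; (25|37)=+1, (23|37)=-1; (−1)^{-2·0·18}·(+1)^0·(-1)^-2 = +1.
Every local symbol is +1, so the conic 935·x² + 2465·y² = z² has ℚ_v-points for all v and hence a ℚ-point; (a, b / ℚ) ≅ M_2(ℚ).

[]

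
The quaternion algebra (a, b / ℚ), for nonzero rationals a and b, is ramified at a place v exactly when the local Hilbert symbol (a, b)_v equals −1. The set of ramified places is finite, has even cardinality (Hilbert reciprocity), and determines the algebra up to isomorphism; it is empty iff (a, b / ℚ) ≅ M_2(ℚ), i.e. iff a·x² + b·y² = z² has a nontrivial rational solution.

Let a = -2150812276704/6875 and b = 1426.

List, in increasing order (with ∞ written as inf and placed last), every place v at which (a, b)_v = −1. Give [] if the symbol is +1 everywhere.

(a, b) ≡ (-41395354, 1426) mod (ℚ^×)²; places V = {2, 3, 5, 7, 11, 13, 23, 29, 31, ∞}.
(a,b)_23: α=1, u≡5; β=1, v≡16 (mod 23); (5|23)=-1, (16|23)=+1; sign (−1)^1·-1^1·+1^1 = +1.
(a,b)_13: α=1, u≡1; β=0, v≡9 (mod 13); (1|13)=+1, (9|13)=+1; sign (−1)^0·+1^0·+1^1 = +1.
(a,b)_7: α=3, u≡3; β=0, v≡5 (mod 7); (3|7)=-1, (5|7)=-1; sign (−1)^0·-1^0·-1^3 = -1.
(a,b)_3: α=6, u≡2; β=0, v≡1 (mod 3); (2|3)=-1, (1|3)=+1; sign (−1)^0·-1^0·+1^6 = +1.
(a,b)_29: α=1, u≡18; β=0, v≡5 (mod 29); (18|29)=-1, (5|29)=+1; sign (−1)^0·-1^0·+1^1 = +1.
(a,b)_2: α=5, β=1; u≡3, v≡1 (mod 8); ε(u)ε(v)=1·0, αω(v)=5·0, βω(u)=1·1; sum ≡ 1  ⇒  -1.
(a,b)_5: α=-4, u≡1; β=0, v≡1 (mod 5); (1|5)=+1, (1|5)=+1; sign (−1)^0·+1^0·+1^-4 = +1.
(a,b)_11: α=-1, u≡7; β=0, v≡7 (mod 11); (7|11)=-1, (7|11)=-1; sign (−1)^0·-1^0·-1^-1 = -1.
(a,b)_31: α=1, u≡12; β=1, v≡15 (mod 31); (12|31)=-1, (15|31)=-1; sign (−1)^1·-1^1·-1^1 = -1.
(a,b)_∞: sgn(-41395354)=−, sgn(1426)=+, so +1.
Ram(-41395354, 1426) = {2, 7, 11, 31}; no ℚ_2-point on the conic.

[2, 7, 11, 31]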